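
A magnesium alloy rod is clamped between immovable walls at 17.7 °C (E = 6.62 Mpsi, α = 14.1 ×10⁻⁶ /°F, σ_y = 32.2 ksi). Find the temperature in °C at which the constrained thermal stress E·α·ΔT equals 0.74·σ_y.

160 °C

E = 6.62 Mpsi = 45.64 GPa.
α = 14.1×10⁻⁶/°F × 9/5 = 25.4×10⁻⁶/K.
σ_y = 32.2 ksi = 222.0 MPa.
E·α·ΔT = 164.3 MPa ⇒ ΔT = 164.3 / (45.64×10³ × 25.4×10⁻⁶) = 141.8 K.
T = 17.7 + 141.8 = 159.5 °C.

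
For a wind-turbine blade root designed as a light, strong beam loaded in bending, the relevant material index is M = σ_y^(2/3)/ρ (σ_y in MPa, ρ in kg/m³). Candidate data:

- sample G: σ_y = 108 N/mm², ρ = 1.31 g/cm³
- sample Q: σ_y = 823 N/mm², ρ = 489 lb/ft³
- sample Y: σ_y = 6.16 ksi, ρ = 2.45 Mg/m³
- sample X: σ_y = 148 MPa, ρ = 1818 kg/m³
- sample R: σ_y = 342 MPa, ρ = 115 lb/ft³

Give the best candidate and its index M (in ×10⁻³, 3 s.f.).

After converting to SI:
  sample G: σ_y = 108.0 MPa, ρ = 1310 kg/m³
  sample Q: σ_y = 823.0 MPa, ρ = 7833 kg/m³
  sample Y: σ_y = 42.47 MPa, ρ = 2450 kg/m³
  sample X: σ_y = 148.0 MPa, ρ = 1818 kg/m³
  sample R: σ_y = 342.0 MPa, ρ = 1842 kg/m³
  sample R: M = 26.5×10⁻³
  sample G: M = 17.3×10⁻³
  sample X: M = 15.4×10⁻³
  sample Q: M = 11.2×10⁻³
  sample Y: M = 4.97×10⁻³
Sample R has the largest M.

sample R, M = 26.5×10⁻³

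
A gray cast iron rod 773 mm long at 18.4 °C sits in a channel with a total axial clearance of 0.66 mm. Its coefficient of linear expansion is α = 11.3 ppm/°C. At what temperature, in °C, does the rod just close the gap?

94.0 °C

α·L₀·ΔT = 0.66 mm ⇒ ΔT = 0.66 / (11.3×10⁻⁶ × 773.0) = 75.56 K.
T = 18.4 + 75.56 = 93.96 °C.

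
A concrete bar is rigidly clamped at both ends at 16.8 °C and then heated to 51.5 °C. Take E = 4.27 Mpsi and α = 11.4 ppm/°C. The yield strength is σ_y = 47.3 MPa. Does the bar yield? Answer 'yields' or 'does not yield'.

does not yield

E = 4.27 Mpsi = 29.44 GPa.
ΔT = 34.70 K. Constrained thermal stress σ = E·α·ΔT = 29.44×10³ MPa × 11.4×10⁻⁶ × 34.70 = 11.6 MPa (compressive).
Compare to σ_y = 47.3 MPa: σ < σ_y, so it does not yield.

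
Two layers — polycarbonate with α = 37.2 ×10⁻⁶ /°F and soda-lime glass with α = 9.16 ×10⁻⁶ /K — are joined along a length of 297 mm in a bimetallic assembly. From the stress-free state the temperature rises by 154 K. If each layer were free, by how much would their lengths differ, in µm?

polycarbonate: α = 37.2×10⁻⁶/°F × 9/5 = 67.0×10⁻⁶/K.
Δα = |67.0 − 9.16|×10⁻⁶/K = 57.8×10⁻⁶/K.
ΔL_mismatch = Δα·L·ΔT = 57.8×10⁻⁶ × 297.0 mm × 154.0 K = 2640 µm.

2640 µm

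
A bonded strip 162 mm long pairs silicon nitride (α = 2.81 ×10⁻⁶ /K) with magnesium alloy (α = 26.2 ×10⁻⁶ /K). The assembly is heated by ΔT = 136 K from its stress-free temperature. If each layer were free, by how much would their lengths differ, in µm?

515 µm

Δα = |2.81 − 26.2|×10⁻⁶/K = 23.4×10⁻⁶/K.
ΔL_mismatch = Δα·L·ΔT = 23.4×10⁻⁶ × 162.0 mm × 136.0 K = 515 µm.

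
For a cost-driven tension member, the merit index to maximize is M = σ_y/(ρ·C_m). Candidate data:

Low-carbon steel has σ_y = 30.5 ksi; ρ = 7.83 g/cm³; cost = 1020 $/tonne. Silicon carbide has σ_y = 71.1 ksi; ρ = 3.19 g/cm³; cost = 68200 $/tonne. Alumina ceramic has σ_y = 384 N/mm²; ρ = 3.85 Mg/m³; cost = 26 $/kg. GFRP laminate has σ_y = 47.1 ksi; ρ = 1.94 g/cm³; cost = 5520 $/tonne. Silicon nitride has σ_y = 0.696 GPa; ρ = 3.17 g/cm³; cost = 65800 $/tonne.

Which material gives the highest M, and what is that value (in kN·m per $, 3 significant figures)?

Convert each candidate to consistent units, then evaluate M:
  low-carbon steel: σ_y = 210.3 MPa, ρ = 7830 kg/m³, cost = 1.020 $/kg
  silicon carbide: σ_y = 490.2 MPa, ρ = 3190 kg/m³, cost = 68.20 $/kg
  alumina ceramic: σ_y = 384.0 MPa, ρ = 3850 kg/m³, cost = 26.00 $/kg
  GFRP laminate: σ_y = 324.7 MPa, ρ = 1940 kg/m³, cost = 5.520 $/kg
  silicon nitride: σ_y = 696.0 MPa, ρ = 3170 kg/m³, cost = 65.80 $/kg
  GFRP laminate: M = 30.3 kN·m per $
  low-carbon steel: M = 26.3 kN·m per $
  alumina ceramic: M = 3.84 kN·m per $
  silicon nitride: M = 3.34 kN·m per $
  silicon carbide: M = 2.25 kN·m per $
GFRP laminate ranks first.

GFRP laminate, M = 30.3 kN·m per $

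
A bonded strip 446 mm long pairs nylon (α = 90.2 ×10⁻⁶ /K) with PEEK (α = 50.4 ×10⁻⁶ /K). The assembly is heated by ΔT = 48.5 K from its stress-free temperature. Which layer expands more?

nylon

α(nylon) = 90.2×10⁻⁶/K vs α(PEEK) = 50.4×10⁻⁶/K.
Higher α expands more for the same ΔT: nylon.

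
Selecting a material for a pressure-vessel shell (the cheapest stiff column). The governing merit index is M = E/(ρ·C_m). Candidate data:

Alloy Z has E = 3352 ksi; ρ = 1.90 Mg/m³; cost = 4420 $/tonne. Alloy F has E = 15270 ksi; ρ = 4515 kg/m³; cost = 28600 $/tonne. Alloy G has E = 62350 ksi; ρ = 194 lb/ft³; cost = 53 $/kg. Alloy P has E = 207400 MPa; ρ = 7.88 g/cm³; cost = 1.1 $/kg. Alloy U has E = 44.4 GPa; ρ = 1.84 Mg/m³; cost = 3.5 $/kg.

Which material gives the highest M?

Convert each candidate to consistent units, then evaluate M:
  alloy Z: E = 23.11 GPa, ρ = 1900 kg/m³, cost = 4.420 $/kg
  alloy F: E = 105.3 GPa, ρ = 4515 kg/m³, cost = 28.60 $/kg
  alloy G: E = 429.9 GPa, ρ = 3108 kg/m³, cost = 53.00 $/kg
  alloy P: E = 207.4 GPa, ρ = 7880 kg/m³, cost = 1.100 $/kg
  alloy U: E = 44.40 GPa, ρ = 1840 kg/m³, cost = 3.500 $/kg
  alloy P: M = 23.9 MN·m per $
  alloy U: M = 6.89 MN·m per $
  alloy Z: M = 2.75 MN·m per $
  alloy G: M = 2.61 MN·m per $
  alloy F: M = 0.815 MN·m per $
Alloy P has the largest M.

alloy P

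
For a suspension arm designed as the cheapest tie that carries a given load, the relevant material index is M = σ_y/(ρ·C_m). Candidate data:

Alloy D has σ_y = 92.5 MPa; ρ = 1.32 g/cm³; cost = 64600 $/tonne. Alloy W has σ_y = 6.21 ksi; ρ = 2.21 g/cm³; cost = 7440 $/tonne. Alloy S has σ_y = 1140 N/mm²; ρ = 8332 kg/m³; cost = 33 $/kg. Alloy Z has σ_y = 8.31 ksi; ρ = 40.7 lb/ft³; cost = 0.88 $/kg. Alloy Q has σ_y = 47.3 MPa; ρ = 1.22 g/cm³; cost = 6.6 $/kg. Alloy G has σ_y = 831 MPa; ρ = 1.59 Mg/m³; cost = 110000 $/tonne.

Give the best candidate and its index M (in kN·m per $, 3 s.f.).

alloy Z, M = 99.9 kN·m per $

After converting to SI:
  alloy D: σ_y = 92.50 MPa, ρ = 1320 kg/m³, cost = 64.60 $/kg
  alloy W: σ_y = 42.82 MPa, ρ = 2210 kg/m³, cost = 7.440 $/kg
  alloy S: σ_y = 1140 MPa, ρ = 8332 kg/m³, cost = 33.00 $/kg
  alloy Z: σ_y = 57.30 MPa, ρ = 652.0 kg/m³, cost = 0.8800 $/kg
  alloy Q: σ_y = 47.30 MPa, ρ = 1220 kg/m³, cost = 6.600 $/kg
  alloy G: σ_y = 831.0 MPa, ρ = 1590 kg/m³, cost = 110.0 $/kg
  alloy Z: M = 99.9 kN·m per $
  alloy Q: M = 5.87 kN·m per $
  alloy G: M = 4.75 kN·m per $
  alloy S: M = 4.15 kN·m per $
  alloy W: M = 2.60 kN·m per $
  alloy D: M = 1.08 kN·m per $
Alloy Z ranks first.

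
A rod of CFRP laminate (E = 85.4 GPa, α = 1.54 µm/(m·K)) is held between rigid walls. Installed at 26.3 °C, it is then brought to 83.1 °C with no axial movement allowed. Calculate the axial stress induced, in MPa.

7.47 MPa

ΔT = 56.80 K. Constrained thermal stress σ = E·α·ΔT = 85.40×10³ MPa × 1.54×10⁻⁶ × 56.80 = 7.47 MPa (compressive).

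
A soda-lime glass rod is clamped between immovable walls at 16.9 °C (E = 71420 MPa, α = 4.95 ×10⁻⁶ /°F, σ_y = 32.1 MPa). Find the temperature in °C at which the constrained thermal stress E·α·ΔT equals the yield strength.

67.3 °C

E = 71420 MPa = 71.42 GPa.
α = 4.95×10⁻⁶/°F × 9/5 = 8.91×10⁻⁶/K.
E·α·ΔT = 32.10 MPa ⇒ ΔT = 32.10 / (71.42×10³ × 8.91×10⁻⁶) = 50.44 K.
T = 16.9 + 50.44 = 67.34 °C.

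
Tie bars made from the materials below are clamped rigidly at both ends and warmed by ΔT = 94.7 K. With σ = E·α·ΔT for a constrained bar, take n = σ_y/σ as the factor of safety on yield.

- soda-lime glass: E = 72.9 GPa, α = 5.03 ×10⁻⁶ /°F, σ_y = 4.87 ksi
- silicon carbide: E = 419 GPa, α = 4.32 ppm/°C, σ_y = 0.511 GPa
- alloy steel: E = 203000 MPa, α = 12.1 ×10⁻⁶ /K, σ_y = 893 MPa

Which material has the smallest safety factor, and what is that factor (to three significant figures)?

soda-lime glass, n = 0.537

Converting E to GPa, α to ×10⁻⁶/K, σ_y to MPa, then σ and n for each:
  soda-lime glass: E = 72.90, α = 9.05, σ_y = 33.58 → σ = 62.5 MPa, n = 0.537
  silicon carbide: E = 419.0, α = 4.32, σ_y = 511.0 → σ = 171 MPa, n = 2.98
  alloy steel: E = 203.0, α = 12.1, σ_y = 893.0 → σ = 233 MPa, n = 3.84
Soda-lime glass has the lowest safety factor, n = 0.537.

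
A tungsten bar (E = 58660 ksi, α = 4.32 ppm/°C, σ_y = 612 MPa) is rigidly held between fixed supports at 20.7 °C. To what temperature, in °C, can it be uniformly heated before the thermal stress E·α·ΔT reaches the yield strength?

371 °C

E = 58660 ksi = 404.4 GPa.
E·α·ΔT = 612.0 MPa ⇒ ΔT = 612.0 / (404.4×10³ × 4.32×10⁻⁶) = 350.3 K.
T = 20.7 + 350.3 = 371.0 °C.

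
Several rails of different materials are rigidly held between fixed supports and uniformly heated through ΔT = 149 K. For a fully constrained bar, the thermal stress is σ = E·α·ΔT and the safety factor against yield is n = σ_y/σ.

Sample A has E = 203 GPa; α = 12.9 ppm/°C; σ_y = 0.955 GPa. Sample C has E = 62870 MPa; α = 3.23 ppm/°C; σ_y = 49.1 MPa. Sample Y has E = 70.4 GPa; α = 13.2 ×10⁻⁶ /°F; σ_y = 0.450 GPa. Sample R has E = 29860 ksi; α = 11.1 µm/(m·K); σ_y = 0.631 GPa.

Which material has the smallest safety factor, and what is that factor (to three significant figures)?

Per material, after unit conversion:
  sample A: E = 203.0, α = 12.9, σ_y = 955.0 → σ = 390 MPa, n = 2.45
  sample C: E = 62.87, α = 3.23, σ_y = 49.10 → σ = 30.3 MPa, n = 1.62
  sample Y: E = 70.40, α = 23.8, σ_y = 450.0 → σ = 249 MPa, n = 1.81
  sample R: E = 205.9, α = 11.1, σ_y = 631.0 → σ = 341 MPa, n = 1.85
Sample C has the lowest safety factor, n = 1.62.

sample C, n = 1.62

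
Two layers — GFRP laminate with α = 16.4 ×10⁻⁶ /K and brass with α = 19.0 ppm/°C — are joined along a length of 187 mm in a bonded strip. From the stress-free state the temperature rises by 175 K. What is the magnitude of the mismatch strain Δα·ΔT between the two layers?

Δα = |16.4 − 19.0|×10⁻⁶/K = 2.60×10⁻⁶/K.
Mismatch strain = Δα·ΔT = 2.60×10⁻⁶ × 175.0 = 4.55×10⁻⁴.

4.55×10⁻⁴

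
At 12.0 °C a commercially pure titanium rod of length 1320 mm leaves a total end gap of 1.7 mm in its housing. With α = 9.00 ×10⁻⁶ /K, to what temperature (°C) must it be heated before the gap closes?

α·L₀·ΔT = 1.7 mm ⇒ ΔT = 1.7 / (9.00×10⁻⁶ × 1320.0) = 143.1 K.
T = 12.0 + 143.1 = 155.1 °C.

155 °C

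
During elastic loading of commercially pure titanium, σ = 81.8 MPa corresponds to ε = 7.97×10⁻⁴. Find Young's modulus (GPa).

E = σ/ε = 81.8 MPa / 7.97×10⁻⁴ = 102600 MPa = 103 GPa.

103 GPa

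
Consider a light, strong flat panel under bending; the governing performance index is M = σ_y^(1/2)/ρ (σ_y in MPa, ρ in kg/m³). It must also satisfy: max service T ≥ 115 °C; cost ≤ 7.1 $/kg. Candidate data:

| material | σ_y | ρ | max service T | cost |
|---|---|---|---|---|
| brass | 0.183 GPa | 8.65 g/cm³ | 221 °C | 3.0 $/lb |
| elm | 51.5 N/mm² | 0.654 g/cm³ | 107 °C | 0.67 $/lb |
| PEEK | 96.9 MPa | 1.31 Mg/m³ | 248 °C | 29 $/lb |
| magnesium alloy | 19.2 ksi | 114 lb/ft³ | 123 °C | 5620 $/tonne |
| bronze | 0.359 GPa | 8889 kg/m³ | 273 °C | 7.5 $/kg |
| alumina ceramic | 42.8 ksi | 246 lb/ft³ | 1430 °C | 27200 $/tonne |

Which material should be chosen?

magnesium alloy

Screen on constraints: max service T ≥ 115 °C; cost ≤ 7.1 $/kg. Survivors: brass, magnesium alloy.
Normalizing units and computing the index:
  brass: σ_y = 183.0 MPa, ρ = 8650 kg/m³
  magnesium alloy: σ_y = 132.4 MPa, ρ = 1826 kg/m³
  magnesium alloy: M = 6.30×10⁻³
  brass: M = 1.56×10⁻³
Magnesium alloy ranks first.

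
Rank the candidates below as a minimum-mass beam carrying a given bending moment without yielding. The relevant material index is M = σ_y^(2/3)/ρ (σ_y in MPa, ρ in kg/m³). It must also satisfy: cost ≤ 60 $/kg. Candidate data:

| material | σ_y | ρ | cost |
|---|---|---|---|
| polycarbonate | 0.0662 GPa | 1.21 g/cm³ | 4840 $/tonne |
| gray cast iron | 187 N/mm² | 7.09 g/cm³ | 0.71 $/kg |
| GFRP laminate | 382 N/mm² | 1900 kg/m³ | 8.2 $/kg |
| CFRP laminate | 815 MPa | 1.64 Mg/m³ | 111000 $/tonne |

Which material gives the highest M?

Screen on constraints: cost ≤ 60 $/kg. Survivors: polycarbonate, gray cast iron, GFRP laminate.
After converting to SI:
  polycarbonate: σ_y = 66.20 MPa, ρ = 1210 kg/m³
  gray cast iron: σ_y = 187.0 MPa, ρ = 7090 kg/m³
  GFRP laminate: σ_y = 382.0 MPa, ρ = 1900 kg/m³
  GFRP laminate: M = 27.7×10⁻³
  polycarbonate: M = 13.5×10⁻³
  gray cast iron: M = 4.61×10⁻³
The maximum is for GFRP laminate.

GFRP laminate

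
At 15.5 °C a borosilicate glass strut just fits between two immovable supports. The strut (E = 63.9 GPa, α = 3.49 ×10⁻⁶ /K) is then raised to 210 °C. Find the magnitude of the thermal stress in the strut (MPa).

ΔT = 194.5 K. Constrained thermal stress σ = E·α·ΔT = 63.90×10³ MPa × 3.49×10⁻⁶ × 194.5 = 43.4 MPa (compressive).

43.4 MPa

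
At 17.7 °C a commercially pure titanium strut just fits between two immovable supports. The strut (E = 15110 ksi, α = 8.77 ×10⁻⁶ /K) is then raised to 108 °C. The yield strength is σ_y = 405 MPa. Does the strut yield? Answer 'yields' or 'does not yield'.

does not yield

E = 15110 ksi = 104.2 GPa.
ΔT = 90.30 K. Constrained thermal stress σ = E·α·ΔT = 104.2×10³ MPa × 8.77×10⁻⁶ × 90.30 = 82.5 MPa (compressive).
Compare to σ_y = 405 MPa: σ < σ_y, so it does not yield.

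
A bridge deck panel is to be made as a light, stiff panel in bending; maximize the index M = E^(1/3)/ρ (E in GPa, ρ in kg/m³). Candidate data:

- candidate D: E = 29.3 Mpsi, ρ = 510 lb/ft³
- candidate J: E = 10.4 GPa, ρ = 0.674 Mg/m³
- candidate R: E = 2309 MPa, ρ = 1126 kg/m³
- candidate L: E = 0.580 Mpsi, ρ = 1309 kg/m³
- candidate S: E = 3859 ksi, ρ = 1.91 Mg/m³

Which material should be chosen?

Putting every candidate on a common basis:
  candidate D: E = 202.0 GPa, ρ = 8169 kg/m³
  candidate J: E = 10.40 GPa, ρ = 674.0 kg/m³
  candidate R: E = 2.309 GPa, ρ = 1126 kg/m³
  candidate L: E = 3.999 GPa, ρ = 1309 kg/m³
  candidate S: E = 26.61 GPa, ρ = 1910 kg/m³
  candidate J: M = 3.24×10⁻³
  candidate S: M = 1.56×10⁻³
  candidate L: M = 1.21×10⁻³
  candidate R: M = 1.17×10⁻³
  candidate D: M = 0.718×10⁻³
Candidate J ranks first.

candidate J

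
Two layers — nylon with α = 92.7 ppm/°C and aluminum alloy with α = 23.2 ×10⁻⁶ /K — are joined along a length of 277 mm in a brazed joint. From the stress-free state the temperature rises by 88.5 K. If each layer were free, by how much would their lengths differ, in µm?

1700 µm

Δα = |92.7 − 23.2|×10⁻⁶/K = 69.5×10⁻⁶/K.
ΔL_mismatch = Δα·L·ΔT = 69.5×10⁻⁶ × 277.0 mm × 88.5 K = 1700 µm.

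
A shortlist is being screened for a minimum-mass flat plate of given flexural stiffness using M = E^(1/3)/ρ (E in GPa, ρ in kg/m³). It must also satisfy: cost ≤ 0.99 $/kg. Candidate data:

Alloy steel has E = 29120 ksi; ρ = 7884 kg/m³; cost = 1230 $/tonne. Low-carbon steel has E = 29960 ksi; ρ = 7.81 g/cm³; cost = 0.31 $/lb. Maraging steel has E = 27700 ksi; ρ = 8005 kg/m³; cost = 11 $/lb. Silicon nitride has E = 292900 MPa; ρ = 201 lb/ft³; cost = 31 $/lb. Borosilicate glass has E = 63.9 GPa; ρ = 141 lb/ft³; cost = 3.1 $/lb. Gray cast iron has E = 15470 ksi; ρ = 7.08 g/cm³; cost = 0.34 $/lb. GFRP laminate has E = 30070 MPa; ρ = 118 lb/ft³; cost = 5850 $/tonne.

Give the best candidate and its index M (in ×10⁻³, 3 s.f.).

Screen on constraints: cost ≤ 0.99 $/kg. Survivors: low-carbon steel, gray cast iron.
Normalizing units and computing the index:
  low-carbon steel: E = 206.6 GPa, ρ = 7810 kg/m³
  gray cast iron: E = 106.7 GPa, ρ = 7080 kg/m³
  low-carbon steel: M = 0.757×10⁻³
  gray cast iron: M = 0.670×10⁻³
Low-carbon steel ranks first.

low-carbon steel, M = 0.757×10⁻³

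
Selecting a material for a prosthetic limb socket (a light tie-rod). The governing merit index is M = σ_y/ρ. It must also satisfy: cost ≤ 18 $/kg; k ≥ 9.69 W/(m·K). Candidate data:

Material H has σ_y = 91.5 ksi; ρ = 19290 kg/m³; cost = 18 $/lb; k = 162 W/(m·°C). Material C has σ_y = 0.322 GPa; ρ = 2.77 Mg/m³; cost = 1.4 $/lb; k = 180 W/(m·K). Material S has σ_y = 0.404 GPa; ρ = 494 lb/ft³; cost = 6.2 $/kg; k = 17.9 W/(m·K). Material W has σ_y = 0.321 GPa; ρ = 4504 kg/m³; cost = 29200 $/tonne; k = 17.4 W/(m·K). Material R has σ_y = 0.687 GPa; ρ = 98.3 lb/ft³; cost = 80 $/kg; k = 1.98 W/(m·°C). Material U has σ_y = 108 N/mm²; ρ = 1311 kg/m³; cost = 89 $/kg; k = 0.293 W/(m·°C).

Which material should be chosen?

Screen on constraints: cost ≤ 18 $/kg; k ≥ 9.69 W/(m·K). Survivors: material C, material S.
After converting to SI:
  material C: σ_y = 322.0 MPa, ρ = 2770 kg/m³
  material S: σ_y = 404.0 MPa, ρ = 7913 kg/m³
  material C: M = 116 kN·m/kg
  material S: M = 51.1 kN·m/kg
Material C ranks first.

material C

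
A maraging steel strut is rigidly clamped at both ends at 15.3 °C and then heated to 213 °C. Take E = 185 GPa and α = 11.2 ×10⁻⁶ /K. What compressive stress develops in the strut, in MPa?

410 MPa

ΔT = 197.7 K. Constrained thermal stress σ = E·α·ΔT = 185.0×10³ MPa × 11.2×10⁻⁶ × 197.7 = 410 MPa (compressive).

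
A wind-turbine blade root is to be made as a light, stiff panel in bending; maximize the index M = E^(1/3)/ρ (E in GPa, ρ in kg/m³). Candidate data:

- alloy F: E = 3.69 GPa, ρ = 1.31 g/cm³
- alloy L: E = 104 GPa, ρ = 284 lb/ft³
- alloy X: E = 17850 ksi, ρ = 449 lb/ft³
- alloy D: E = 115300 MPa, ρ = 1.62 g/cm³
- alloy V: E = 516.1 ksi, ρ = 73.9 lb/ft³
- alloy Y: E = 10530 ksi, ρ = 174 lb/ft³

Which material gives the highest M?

alloy D

Convert each candidate to consistent units, then evaluate M:
  alloy F: E = 3.690 GPa, ρ = 1310 kg/m³
  alloy L: E = 104.0 GPa, ρ = 4549 kg/m³
  alloy X: E = 123.1 GPa, ρ = 7192 kg/m³
  alloy D: E = 115.3 GPa, ρ = 1620 kg/m³
  alloy V: E = 3.558 GPa, ρ = 1184 kg/m³
  alloy Y: E = 72.60 GPa, ρ = 2787 kg/m³
  alloy D: M = 3.00×10⁻³
  alloy Y: M = 1.50×10⁻³
  alloy V: M = 1.29×10⁻³
  alloy F: M = 1.18×10⁻³
  alloy L: M = 1.03×10⁻³
  alloy X: M = 0.692×10⁻³
Alloy D has the largest M.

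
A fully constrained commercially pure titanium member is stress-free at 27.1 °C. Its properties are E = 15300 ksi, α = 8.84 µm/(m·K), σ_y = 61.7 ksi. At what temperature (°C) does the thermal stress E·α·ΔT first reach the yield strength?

E = 15300 ksi = 105.5 GPa.
σ_y = 61.7 ksi = 425.4 MPa.
E·α·ΔT = 425.4 MPa ⇒ ΔT = 425.4 / (105.5×10³ × 8.84×10⁻⁶) = 456.2 K.
T = 27.1 + 456.2 = 483.3 °C.

483 °C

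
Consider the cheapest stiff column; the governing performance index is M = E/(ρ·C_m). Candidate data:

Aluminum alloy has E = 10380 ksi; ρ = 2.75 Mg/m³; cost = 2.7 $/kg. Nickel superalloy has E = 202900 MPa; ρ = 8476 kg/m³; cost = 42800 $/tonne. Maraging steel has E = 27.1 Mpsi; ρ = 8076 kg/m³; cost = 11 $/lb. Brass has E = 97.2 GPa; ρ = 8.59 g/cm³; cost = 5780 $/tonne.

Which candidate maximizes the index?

aluminum alloy

Putting every candidate on a common basis:
  aluminum alloy: E = 71.57 GPa, ρ = 2750 kg/m³, cost = 2.700 $/kg
  nickel superalloy: E = 202.9 GPa, ρ = 8476 kg/m³, cost = 42.80 $/kg
  maraging steel: E = 186.8 GPa, ρ = 8076 kg/m³, cost = 24.25 $/kg
  brass: E = 97.20 GPa, ρ = 8590 kg/m³, cost = 5.780 $/kg
  aluminum alloy: M = 9.64 MN·m per $
  brass: M = 1.96 MN·m per $
  maraging steel: M = 0.954 MN·m per $
  nickel superalloy: M = 0.559 MN·m per $
Highest index: aluminum alloy.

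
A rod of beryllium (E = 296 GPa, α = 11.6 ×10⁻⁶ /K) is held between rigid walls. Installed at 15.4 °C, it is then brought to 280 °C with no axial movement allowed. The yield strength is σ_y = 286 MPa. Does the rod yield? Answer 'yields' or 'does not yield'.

yields

ΔT = 264.6 K. Constrained thermal stress σ = E·α·ΔT = 296.0×10³ MPa × 11.6×10⁻⁶ × 264.6 = 909 MPa (compressive).
Compare to σ_y = 286 MPa: σ ≥ σ_y, so it yields.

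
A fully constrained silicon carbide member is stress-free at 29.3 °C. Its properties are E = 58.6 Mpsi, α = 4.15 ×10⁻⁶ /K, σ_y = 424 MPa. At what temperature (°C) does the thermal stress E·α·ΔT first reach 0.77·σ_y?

E = 58.6 Mpsi = 404.0 GPa.
E·α·ΔT = 326.5 MPa ⇒ ΔT = 326.5 / (404.0×10³ × 4.15×10⁻⁶) = 194.7 K.
T = 29.3 + 194.7 = 224.0 °C.

224 °C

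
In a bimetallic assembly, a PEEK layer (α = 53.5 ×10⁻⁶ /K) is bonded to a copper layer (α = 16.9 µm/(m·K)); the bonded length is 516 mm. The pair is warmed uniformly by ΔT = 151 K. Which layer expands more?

α(PEEK) = 53.5×10⁻⁶/K vs α(copper) = 16.9×10⁻⁶/K.
Higher α expands more for the same ΔT: PEEK.

PEEK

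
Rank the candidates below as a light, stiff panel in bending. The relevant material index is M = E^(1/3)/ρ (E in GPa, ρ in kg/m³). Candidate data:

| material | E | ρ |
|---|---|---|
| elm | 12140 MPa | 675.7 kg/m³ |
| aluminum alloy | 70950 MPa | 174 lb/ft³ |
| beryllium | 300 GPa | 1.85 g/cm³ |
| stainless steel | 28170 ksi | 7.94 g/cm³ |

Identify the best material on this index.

Normalizing units and computing the index:
  elm: E = 12.14 GPa, ρ = 675.7 kg/m³
  aluminum alloy: E = 70.95 GPa, ρ = 2787 kg/m³
  beryllium: E = 300.0 GPa, ρ = 1850 kg/m³
  stainless steel: E = 194.2 GPa, ρ = 7940 kg/m³
  beryllium: M = 3.62×10⁻³
  elm: M = 3.40×10⁻³
  aluminum alloy: M = 1.49×10⁻³
  stainless steel: M = 0.729×10⁻³
Highest index: beryllium.

beryllium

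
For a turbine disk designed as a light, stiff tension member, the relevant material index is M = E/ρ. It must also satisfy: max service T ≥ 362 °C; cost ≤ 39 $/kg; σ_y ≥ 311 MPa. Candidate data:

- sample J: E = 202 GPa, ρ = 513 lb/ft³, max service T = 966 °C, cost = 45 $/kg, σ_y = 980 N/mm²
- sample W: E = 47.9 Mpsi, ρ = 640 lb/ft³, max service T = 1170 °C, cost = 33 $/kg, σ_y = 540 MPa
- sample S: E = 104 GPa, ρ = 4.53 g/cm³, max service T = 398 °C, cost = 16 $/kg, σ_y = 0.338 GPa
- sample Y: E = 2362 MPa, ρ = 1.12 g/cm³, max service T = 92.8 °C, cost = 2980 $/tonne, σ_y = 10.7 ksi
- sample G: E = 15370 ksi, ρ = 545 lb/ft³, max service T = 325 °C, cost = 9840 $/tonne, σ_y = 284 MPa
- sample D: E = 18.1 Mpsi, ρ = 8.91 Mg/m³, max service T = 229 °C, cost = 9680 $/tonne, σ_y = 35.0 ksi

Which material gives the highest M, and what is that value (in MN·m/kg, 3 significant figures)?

sample W, M = 32.2 MN·m/kg

Screen on constraints: max service T ≥ 362 °C; cost ≤ 39 $/kg; σ_y ≥ 311 MPa. Survivors: sample W, sample S.
After converting to SI:
  sample W: E = 330.3 GPa, ρ = 10250 kg/m³
  sample S: E = 104.0 GPa, ρ = 4530 kg/m³
  sample W: M = 32.2 MN·m/kg
  sample S: M = 23.0 MN·m/kg
Highest index: sample W.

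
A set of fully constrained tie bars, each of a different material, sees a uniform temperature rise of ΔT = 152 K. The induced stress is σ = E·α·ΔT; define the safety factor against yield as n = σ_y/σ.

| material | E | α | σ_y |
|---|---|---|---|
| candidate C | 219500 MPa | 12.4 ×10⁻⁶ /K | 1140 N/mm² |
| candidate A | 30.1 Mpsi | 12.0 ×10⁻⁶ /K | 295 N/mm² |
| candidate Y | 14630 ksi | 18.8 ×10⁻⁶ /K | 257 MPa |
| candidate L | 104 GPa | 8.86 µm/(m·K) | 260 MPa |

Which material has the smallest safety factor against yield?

candidate A

Per material, after unit conversion:
  candidate C: E = 219.5, α = 12.4, σ_y = 1140 → σ = 414 MPa, n = 2.76
  candidate A: E = 207.5, α = 12.0, σ_y = 295.0 → σ = 379 MPa, n = 0.779
  candidate Y: E = 100.9, α = 18.8, σ_y = 257.0 → σ = 288 MPa, n = 0.892
  candidate L: E = 104.0, α = 8.86, σ_y = 260.0 → σ = 140 MPa, n = 1.86
Smallest n: candidate A with n = 0.779.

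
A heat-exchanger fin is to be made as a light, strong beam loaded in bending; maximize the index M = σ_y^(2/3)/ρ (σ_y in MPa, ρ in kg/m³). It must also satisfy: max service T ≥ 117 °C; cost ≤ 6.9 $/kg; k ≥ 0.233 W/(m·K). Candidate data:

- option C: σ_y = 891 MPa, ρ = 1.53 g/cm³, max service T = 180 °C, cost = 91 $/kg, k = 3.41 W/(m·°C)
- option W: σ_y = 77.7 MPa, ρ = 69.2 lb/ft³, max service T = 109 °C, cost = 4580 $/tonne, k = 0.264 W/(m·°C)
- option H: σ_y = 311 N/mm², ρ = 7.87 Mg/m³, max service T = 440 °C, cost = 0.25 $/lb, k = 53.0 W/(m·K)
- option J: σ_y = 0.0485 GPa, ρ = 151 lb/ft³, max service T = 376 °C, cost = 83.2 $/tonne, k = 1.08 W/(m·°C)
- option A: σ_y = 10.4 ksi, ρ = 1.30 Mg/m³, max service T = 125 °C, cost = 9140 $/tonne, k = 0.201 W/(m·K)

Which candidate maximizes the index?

Screen on constraints: max service T ≥ 117 °C; cost ≤ 6.9 $/kg; k ≥ 0.233 W/(m·K). Survivors: option H, option J.
In SI units:
  option H: σ_y = 311.0 MPa, ρ = 7870 kg/m³
  option J: σ_y = 48.50 MPa, ρ = 2419 kg/m³
  option H: M = 5.83×10⁻³
  option J: M = 5.50×10⁻³
Highest index: option H.

option H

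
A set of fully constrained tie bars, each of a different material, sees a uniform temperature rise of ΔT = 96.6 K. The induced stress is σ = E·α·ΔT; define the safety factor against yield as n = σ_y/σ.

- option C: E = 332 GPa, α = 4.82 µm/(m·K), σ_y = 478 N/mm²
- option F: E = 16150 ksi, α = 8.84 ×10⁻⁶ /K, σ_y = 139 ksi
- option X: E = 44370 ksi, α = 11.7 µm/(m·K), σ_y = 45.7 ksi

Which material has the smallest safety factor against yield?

option X

With everything in SI (GPa, ×10⁻⁶/K, MPa):
  option C: E = 332.0, α = 4.82, σ_y = 478.0 → σ = 155 MPa, n = 3.09
  option F: E = 111.4, α = 8.84, σ_y = 958.4 → σ = 95.1 MPa, n = 10.1
  option X: E = 305.9, α = 11.7, σ_y = 315.1 → σ = 346 MPa, n = 0.911
Smallest n: option X with n = 0.911.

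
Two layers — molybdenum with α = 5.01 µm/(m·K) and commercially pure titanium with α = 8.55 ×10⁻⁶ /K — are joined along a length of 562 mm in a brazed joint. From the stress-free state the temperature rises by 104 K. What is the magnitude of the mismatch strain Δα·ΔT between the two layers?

3.68×10⁻⁴

Δα = |5.01 − 8.55|×10⁻⁶/K = 3.54×10⁻⁶/K.
Mismatch strain = Δα·ΔT = 3.54×10⁻⁶ × 104.0 = 3.68×10⁻⁴.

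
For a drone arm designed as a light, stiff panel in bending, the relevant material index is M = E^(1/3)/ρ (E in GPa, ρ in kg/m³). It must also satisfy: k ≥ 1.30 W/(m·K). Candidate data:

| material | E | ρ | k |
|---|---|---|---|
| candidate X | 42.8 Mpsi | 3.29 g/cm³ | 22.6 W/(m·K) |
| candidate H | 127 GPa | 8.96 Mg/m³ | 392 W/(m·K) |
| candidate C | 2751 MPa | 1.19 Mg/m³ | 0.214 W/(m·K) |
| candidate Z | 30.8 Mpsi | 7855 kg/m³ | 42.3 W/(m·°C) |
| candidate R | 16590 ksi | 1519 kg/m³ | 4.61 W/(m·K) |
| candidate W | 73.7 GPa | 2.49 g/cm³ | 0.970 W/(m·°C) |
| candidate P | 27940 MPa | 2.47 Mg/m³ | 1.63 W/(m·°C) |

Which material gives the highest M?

Screen on constraints: k ≥ 1.30 W/(m·K). Survivors: candidate X, candidate H, candidate Z, candidate R, candidate P.
In SI units:
  candidate X: E = 295.1 GPa, ρ = 3290 kg/m³
  candidate H: E = 127.0 GPa, ρ = 8960 kg/m³
  candidate Z: E = 212.4 GPa, ρ = 7855 kg/m³
  candidate R: E = 114.4 GPa, ρ = 1519 kg/m³
  candidate P: E = 27.94 GPa, ρ = 2470 kg/m³
  candidate R: M = 3.20×10⁻³
  candidate X: M = 2.02×10⁻³
  candidate P: M = 1.23×10⁻³
  candidate Z: M = 0.760×10⁻³
  candidate H: M = 0.561×10⁻³
Candidate R has the largest M.

candidate R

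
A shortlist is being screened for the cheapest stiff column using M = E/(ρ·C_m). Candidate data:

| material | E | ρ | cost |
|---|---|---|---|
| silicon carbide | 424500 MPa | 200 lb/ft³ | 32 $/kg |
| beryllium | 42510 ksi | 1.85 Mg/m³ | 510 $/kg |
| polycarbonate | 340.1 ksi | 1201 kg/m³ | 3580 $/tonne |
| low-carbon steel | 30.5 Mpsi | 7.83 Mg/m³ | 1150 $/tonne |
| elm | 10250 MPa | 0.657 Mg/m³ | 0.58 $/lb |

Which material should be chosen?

low-carbon steel

After converting to SI:
  silicon carbide: E = 424.5 GPa, ρ = 3204 kg/m³, cost = 32.00 $/kg
  beryllium: E = 293.1 GPa, ρ = 1850 kg/m³, cost = 510.0 $/kg
  polycarbonate: E = 2.345 GPa, ρ = 1201 kg/m³, cost = 3.580 $/kg
  low-carbon steel: E = 210.3 GPa, ρ = 7830 kg/m³, cost = 1.150 $/kg
  elm: E = 10.25 GPa, ρ = 657.0 kg/m³, cost = 1.279 $/kg
  low-carbon steel: M = 23.4 MN·m per $
  elm: M = 12.2 MN·m per $
  silicon carbide: M = 4.14 MN·m per $
  polycarbonate: M = 0.545 MN·m per $
  beryllium: M = 0.311 MN·m per $
Highest index: low-carbon steel.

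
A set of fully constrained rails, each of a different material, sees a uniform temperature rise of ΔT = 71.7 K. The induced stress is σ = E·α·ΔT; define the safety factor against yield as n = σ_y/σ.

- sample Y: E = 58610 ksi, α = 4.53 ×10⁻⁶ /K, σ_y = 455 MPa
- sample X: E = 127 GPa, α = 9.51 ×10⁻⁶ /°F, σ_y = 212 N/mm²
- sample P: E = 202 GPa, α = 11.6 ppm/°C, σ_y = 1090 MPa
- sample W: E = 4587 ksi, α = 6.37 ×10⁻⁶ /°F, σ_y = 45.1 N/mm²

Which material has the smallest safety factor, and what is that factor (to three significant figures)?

sample X, n = 1.36

With everything in SI (GPa, ×10⁻⁶/K, MPa):
  sample Y: E = 404.1, α = 4.53, σ_y = 455.0 → σ = 131 MPa, n = 3.47
  sample X: E = 127.0, α = 17.1, σ_y = 212.0 → σ = 156 MPa, n = 1.36
  sample P: E = 202.0, α = 11.6, σ_y = 1090 → σ = 168 MPa, n = 6.49
  sample W: E = 31.63, α = 11.5, σ_y = 45.10 → σ = 26.0 MPa, n = 1.73
Smallest n: sample X with n = 1.36.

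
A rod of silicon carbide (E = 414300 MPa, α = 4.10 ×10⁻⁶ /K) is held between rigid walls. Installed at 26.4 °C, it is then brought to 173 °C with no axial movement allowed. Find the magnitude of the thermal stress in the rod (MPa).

E = 414300 MPa = 414.3 GPa.
ΔT = 146.6 K. Constrained thermal stress σ = E·α·ΔT = 414.3×10³ MPa × 4.10×10⁻⁶ × 146.6 = 249 MPa (compressive).

249 MPa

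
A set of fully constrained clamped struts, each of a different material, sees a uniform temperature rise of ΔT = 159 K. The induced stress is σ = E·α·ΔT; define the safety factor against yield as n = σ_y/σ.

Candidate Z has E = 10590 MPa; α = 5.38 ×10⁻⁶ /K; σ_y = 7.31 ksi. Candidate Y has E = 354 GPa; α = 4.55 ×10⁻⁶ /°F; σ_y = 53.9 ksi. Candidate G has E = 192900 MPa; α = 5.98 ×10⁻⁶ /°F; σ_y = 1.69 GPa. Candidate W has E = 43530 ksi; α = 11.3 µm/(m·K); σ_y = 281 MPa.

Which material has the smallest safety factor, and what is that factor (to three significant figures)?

Converting E to GPa, α to ×10⁻⁶/K, σ_y to MPa, then σ and n for each:
  candidate Z: E = 10.59, α = 5.38, σ_y = 50.40 → σ = 9.06 MPa, n = 5.56
  candidate Y: E = 354.0, α = 8.19, σ_y = 371.6 → σ = 461 MPa, n = 0.806
  candidate G: E = 192.9, α = 10.8, σ_y = 1690 → σ = 330 MPa, n = 5.12
  candidate W: E = 300.1, α = 11.3, σ_y = 281.0 → σ = 539 MPa, n = 0.521
Smallest n: candidate W with n = 0.521.

candidate W, n = 0.521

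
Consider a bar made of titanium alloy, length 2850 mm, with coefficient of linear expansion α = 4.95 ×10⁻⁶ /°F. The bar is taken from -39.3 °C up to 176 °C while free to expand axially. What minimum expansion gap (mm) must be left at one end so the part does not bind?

5.47 mm

Convert α: 4.95×10⁻⁶/°F × (9/5) = 8.91×10⁻⁶/K.
ΔT = 176 − (-39.3) = 215.3 K.
ΔL = α·L₀·ΔT = 8.91×10⁻⁶ × 2850 mm × 215.3 K = 5.47 mm.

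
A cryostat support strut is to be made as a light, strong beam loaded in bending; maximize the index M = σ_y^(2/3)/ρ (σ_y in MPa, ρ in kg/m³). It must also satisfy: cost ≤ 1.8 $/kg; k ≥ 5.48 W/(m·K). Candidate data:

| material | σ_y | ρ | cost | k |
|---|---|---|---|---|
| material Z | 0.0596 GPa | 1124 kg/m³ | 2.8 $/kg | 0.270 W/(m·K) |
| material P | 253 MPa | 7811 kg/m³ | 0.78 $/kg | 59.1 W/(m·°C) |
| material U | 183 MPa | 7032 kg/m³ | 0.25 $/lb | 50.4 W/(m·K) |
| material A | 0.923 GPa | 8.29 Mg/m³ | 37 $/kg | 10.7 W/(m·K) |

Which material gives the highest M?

Screen on constraints: cost ≤ 1.8 $/kg; k ≥ 5.48 W/(m·K). Survivors: material P, material U.
Normalizing units and computing the index:
  material P: σ_y = 253.0 MPa, ρ = 7811 kg/m³
  material U: σ_y = 183.0 MPa, ρ = 7032 kg/m³
  material P: M = 5.12×10⁻³
  material U: M = 4.58×10⁻³
Material P has the largest M.

material P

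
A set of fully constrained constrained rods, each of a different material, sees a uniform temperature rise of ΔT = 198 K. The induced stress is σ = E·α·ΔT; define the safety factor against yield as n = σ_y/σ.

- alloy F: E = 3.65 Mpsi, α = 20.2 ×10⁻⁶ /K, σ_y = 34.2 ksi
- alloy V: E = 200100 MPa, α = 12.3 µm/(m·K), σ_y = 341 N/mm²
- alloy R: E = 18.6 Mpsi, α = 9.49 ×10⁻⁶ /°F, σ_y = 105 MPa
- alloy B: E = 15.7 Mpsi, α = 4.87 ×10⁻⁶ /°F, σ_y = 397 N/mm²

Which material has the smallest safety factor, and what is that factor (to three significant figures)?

In consistent units (E in GPa, α in ×10⁻⁶/K, σ_y in MPa):
  alloy F: E = 25.17, α = 20.2, σ_y = 235.8 → σ = 101 MPa, n = 2.34
  alloy V: E = 200.1, α = 12.3, σ_y = 341.0 → σ = 487 MPa, n = 0.700
  alloy R: E = 128.2, α = 17.1, σ_y = 105.0 → σ = 434 MPa, n = 0.242
  alloy B: E = 108.2, α = 8.77, σ_y = 397.0 → σ = 188 MPa, n = 2.11
Alloy R has the lowest safety factor, n = 0.242.

alloy R, n = 0.242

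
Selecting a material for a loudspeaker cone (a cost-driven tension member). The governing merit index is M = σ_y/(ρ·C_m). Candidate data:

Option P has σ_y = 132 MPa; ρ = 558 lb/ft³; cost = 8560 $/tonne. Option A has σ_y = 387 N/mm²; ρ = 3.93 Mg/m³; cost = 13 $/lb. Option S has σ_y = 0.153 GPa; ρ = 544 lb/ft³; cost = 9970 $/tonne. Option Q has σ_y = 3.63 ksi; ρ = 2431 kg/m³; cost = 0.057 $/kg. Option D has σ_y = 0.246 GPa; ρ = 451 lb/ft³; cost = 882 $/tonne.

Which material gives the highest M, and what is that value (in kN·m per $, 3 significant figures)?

option Q, M = 181 kN·m per $

Normalizing units and computing the index:
  option P: σ_y = 132.0 MPa, ρ = 8938 kg/m³, cost = 8.560 $/kg
  option A: σ_y = 387.0 MPa, ρ = 3930 kg/m³, cost = 28.66 $/kg
  option S: σ_y = 153.0 MPa, ρ = 8714 kg/m³, cost = 9.970 $/kg
  option Q: σ_y = 25.03 MPa, ρ = 2431 kg/m³, cost = 0.05700 $/kg
  option D: σ_y = 246.0 MPa, ρ = 7224 kg/m³, cost = 0.8820 $/kg
  option Q: M = 181 kN·m per $
  option D: M = 38.6 kN·m per $
  option A: M = 3.44 kN·m per $
  option S: M = 1.76 kN·m per $
  option P: M = 1.73 kN·m per $
Highest index: option Q.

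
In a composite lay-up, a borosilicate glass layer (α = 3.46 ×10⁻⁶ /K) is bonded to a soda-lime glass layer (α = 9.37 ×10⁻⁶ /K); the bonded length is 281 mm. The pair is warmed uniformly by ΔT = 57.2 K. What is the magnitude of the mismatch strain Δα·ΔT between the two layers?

3.38×10⁻⁴

Δα = |3.46 − 9.37|×10⁻⁶/K = 5.91×10⁻⁶/K.
Mismatch strain = Δα·ΔT = 5.91×10⁻⁶ × 57.2 = 3.38×10⁻⁴.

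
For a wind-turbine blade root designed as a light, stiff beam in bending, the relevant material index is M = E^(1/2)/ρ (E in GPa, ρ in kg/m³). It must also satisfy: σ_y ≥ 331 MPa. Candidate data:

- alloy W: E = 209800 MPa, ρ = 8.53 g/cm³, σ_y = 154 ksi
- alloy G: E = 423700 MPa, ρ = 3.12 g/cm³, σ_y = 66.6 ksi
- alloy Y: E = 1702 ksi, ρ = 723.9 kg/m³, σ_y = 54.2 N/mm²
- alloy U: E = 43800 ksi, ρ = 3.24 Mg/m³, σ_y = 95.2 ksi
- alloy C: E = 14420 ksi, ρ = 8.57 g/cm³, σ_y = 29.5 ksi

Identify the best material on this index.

alloy G

Screen on constraints: σ_y ≥ 331 MPa. Survivors: alloy W, alloy G, alloy U.
Convert each candidate to consistent units, then evaluate M:
  alloy W: E = 209.8 GPa, ρ = 8530 kg/m³
  alloy G: E = 423.7 GPa, ρ = 3120 kg/m³
  alloy U: E = 302.0 GPa, ρ = 3240 kg/m³
  alloy G: M = 6.60×10⁻³
  alloy U: M = 5.36×10⁻³
  alloy W: M = 1.70×10⁻³
Highest index: alloy G.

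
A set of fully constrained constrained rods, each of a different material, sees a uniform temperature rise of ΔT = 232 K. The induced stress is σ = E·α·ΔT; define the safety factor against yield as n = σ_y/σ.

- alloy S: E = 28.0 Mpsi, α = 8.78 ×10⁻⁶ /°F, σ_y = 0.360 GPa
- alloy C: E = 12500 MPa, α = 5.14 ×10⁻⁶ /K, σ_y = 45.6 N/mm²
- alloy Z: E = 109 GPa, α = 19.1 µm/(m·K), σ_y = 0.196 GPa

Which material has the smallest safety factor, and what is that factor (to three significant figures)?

alloy Z, n = 0.406

In consistent units (E in GPa, α in ×10⁻⁶/K, σ_y in MPa):
  alloy S: E = 193.1, α = 15.8, σ_y = 360.0 → σ = 708 MPa, n = 0.509
  alloy C: E = 12.50, α = 5.14, σ_y = 45.60 → σ = 14.9 MPa, n = 3.06
  alloy Z: E = 109.0, α = 19.1, σ_y = 196.0 → σ = 483 MPa, n = 0.406
The minimum is alloy Z at n = 0.406.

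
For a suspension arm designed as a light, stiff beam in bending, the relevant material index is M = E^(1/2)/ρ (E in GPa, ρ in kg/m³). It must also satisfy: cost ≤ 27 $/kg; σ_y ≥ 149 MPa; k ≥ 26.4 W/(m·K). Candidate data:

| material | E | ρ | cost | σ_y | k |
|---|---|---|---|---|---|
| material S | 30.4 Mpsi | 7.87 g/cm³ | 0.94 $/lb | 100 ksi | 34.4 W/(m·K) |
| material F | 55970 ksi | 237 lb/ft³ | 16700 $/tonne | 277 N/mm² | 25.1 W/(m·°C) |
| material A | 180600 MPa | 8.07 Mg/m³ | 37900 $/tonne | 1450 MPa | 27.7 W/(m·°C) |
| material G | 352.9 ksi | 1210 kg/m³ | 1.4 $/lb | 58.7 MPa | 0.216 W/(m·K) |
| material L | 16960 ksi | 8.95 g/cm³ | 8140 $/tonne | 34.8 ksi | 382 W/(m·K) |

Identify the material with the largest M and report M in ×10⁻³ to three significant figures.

Screen on constraints: cost ≤ 27 $/kg; σ_y ≥ 149 MPa; k ≥ 26.4 W/(m·K). Survivors: material S, material L.
Convert each candidate to consistent units, then evaluate M:
  material S: E = 209.6 GPa, ρ = 7870 kg/m³
  material L: E = 116.9 GPa, ρ = 8950 kg/m³
  material S: M = 1.84×10⁻³
  material L: M = 1.21×10⁻³
Highest index: material S.

material S, M = 1.84×10⁻³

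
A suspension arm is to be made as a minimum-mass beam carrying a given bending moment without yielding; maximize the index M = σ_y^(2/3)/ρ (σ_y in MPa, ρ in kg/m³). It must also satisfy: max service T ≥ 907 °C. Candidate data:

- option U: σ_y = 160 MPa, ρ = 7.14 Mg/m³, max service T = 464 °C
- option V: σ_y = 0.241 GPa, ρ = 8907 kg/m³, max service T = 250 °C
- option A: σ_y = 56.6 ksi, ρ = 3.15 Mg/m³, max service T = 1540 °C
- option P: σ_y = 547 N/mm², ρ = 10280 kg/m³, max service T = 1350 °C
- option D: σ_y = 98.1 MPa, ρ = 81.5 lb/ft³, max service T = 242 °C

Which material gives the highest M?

Screen on constraints: max service T ≥ 907 °C. Survivors: option A, option P.
Convert each candidate to consistent units, then evaluate M:
  option A: σ_y = 390.2 MPa, ρ = 3150 kg/m³
  option P: σ_y = 547.0 MPa, ρ = 10280 kg/m³
  option A: M = 17.0×10⁻³
  option P: M = 6.51×10⁻³
The maximum is for option A.

option A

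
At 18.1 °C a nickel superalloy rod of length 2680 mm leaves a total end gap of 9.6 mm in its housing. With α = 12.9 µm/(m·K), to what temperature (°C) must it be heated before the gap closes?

α·L₀·ΔT = 9.6 mm ⇒ ΔT = 9.6 / (12.9×10⁻⁶ × 2680.0) = 277.7 K.
T = 18.1 + 277.7 = 295.8 °C.

296 °C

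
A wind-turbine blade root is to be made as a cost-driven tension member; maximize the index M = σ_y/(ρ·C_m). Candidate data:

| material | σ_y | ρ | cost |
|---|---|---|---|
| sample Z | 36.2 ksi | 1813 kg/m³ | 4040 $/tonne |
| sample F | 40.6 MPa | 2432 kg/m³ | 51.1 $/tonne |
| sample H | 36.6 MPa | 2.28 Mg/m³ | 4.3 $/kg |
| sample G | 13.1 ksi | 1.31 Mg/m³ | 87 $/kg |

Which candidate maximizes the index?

sample F

Normalizing units and computing the index:
  sample Z: σ_y = 249.6 MPa, ρ = 1813 kg/m³, cost = 4.040 $/kg
  sample F: σ_y = 40.60 MPa, ρ = 2432 kg/m³, cost = 0.05110 $/kg
  sample H: σ_y = 36.60 MPa, ρ = 2280 kg/m³, cost = 4.300 $/kg
  sample G: σ_y = 90.32 MPa, ρ = 1310 kg/m³, cost = 87.00 $/kg
  sample F: M = 327 kN·m per $
  sample Z: M = 34.1 kN·m per $
  sample H: M = 3.73 kN·m per $
  sample G: M = 0.793 kN·m per $
The maximum is for sample F.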